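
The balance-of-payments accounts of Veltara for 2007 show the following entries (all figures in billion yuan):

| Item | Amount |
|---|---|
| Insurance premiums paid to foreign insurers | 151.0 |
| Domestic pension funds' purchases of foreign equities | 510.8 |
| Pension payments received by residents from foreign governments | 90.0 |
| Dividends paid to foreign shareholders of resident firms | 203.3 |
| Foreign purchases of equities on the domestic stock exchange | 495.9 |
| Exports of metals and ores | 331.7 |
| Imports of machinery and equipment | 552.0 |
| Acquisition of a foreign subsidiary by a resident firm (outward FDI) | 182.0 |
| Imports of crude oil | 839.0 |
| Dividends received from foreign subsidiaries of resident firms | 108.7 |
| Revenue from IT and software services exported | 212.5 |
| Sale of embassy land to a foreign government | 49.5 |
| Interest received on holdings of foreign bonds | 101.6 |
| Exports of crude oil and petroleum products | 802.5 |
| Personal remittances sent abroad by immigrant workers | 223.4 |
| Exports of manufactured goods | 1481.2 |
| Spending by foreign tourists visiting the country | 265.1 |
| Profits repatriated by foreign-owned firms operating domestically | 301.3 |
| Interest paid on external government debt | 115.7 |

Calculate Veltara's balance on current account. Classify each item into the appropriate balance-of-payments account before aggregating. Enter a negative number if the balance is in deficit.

1007.6

Goods: -839.0 + 331.7 - 552.0 + 802.5 + 1481.2 = 1224.4
Services: 212.5 + 265.1 - 151.0 = 326.6
Primary income: -115.7 - 203.3 + 101.6 + 108.7 - 301.3 = -410.0
Secondary income: -223.4 + 90.0 = -133.4
Current account = 1224.4 + 326.6 + (-410.0) + (-133.4) = 1007.6
(Excluded from the current account — financial account: domestic pension funds' purchases of foreign equities 510.8, foreign purchases of equities on the domestic stock exchange 495.9, acquisition of a foreign subsidiary by a resident firm (outward FDI) 182.0; capital account: sale of embassy land to a foreign government 49.5.)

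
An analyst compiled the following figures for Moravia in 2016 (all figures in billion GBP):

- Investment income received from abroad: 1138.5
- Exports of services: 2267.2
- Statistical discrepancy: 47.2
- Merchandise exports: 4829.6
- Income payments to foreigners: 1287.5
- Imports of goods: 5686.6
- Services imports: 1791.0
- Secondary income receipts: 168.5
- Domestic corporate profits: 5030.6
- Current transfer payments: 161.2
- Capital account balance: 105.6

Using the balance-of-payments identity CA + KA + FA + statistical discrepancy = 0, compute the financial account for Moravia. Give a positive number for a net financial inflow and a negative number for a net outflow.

369.7

Goods balance = 4829.6 - 5686.6 = -857.0
Services balance = 2267.2 - 1791.0 = 476.2
Trade balance (goods + services) = -857.0 + 476.2 = -380.8
Net primary income = 1138.5 - 1287.5 = -149.0
Net secondary income = 168.5 - 161.2 = 7.3
Current account = -380.8 + (-149.0) + 7.3 = -522.5
Financial account = -(-522.5 + 105.6 + 47.2) = 369.7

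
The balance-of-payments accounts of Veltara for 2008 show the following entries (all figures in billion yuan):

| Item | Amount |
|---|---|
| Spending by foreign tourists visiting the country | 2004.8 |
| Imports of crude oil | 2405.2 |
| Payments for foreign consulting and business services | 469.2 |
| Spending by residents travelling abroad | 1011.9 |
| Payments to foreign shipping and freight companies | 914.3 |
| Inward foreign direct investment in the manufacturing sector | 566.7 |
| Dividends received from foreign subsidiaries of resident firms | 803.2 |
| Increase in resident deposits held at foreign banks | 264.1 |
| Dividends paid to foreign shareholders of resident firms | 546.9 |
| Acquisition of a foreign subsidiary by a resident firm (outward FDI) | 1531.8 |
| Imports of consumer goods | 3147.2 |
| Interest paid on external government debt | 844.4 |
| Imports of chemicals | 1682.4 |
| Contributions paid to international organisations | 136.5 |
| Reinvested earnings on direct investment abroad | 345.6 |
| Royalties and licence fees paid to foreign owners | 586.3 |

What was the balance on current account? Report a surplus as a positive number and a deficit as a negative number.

-8590.7

Goods: -1682.4 - 2405.2 - 3147.2 = -7234.8
Services: -586.3 - 1011.9 - 914.3 - 469.2 + 2004.8 = -976.9
Primary income: 345.6 + 803.2 - 546.9 - 844.4 = -242.5
Secondary income: -136.5
Current account = (-7234.8) + (-976.9) + (-242.5) + (-136.5) = -8590.7
(Excluded from the current account — financial account: inward foreign direct investment in the manufacturing sector 566.7, increase in resident deposits held at foreign banks 264.1, acquisition of a foreign subsidiary by a resident firm (outward FDI) 1531.8.)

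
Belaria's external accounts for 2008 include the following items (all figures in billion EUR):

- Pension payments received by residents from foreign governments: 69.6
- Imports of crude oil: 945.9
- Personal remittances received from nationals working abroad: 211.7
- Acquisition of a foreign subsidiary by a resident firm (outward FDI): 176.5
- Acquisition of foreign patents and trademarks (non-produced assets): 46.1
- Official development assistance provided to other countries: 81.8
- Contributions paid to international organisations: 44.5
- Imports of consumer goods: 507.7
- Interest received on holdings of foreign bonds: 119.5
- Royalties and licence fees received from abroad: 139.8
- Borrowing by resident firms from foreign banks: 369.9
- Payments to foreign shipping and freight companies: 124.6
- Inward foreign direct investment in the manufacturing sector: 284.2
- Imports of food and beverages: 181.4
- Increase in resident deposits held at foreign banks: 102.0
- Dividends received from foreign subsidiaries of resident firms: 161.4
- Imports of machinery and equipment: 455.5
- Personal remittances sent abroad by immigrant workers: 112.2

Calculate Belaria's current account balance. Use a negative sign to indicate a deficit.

Goods: -507.7 - 181.4 - 945.9 - 455.5 = -2090.5
Services: 139.8 - 124.6 = 15.2
Primary income: 119.5 + 161.4 = 280.9
Secondary income: -112.2 - 44.5 - 81.8 + 69.6 + 211.7 = 42.8
Current account = (-2090.5) + 15.2 + 280.9 + 42.8 = -1751.6
(Excluded from the current account — financial account: acquisition of a foreign subsidiary by a resident firm (outward FDI) 176.5, borrowing by resident firms from foreign banks 369.9, inward foreign direct investment in the manufacturing sector 284.2, increase in resident deposits held at foreign banks 102.0; capital account: acquisition of foreign patents and trademarks (non-produced assets) 46.1.)

-1751.6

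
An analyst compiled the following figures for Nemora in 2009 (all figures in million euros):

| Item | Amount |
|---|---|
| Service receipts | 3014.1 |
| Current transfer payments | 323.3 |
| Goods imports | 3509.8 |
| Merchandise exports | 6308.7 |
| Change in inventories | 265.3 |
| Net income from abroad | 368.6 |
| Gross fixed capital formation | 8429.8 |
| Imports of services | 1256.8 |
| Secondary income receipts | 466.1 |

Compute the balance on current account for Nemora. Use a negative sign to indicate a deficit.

5067.6

Goods balance = 6308.7 - 3509.8 = 2798.9
Services balance = 3014.1 - 1256.8 = 1757.3
Trade balance (goods + services) = 2798.9 + 1757.3 = 4556.2
Net primary income = 368.6
Net secondary income = 466.1 - 323.3 = 142.8
Current account = 4556.2 + 368.6 + 142.8 = 5067.6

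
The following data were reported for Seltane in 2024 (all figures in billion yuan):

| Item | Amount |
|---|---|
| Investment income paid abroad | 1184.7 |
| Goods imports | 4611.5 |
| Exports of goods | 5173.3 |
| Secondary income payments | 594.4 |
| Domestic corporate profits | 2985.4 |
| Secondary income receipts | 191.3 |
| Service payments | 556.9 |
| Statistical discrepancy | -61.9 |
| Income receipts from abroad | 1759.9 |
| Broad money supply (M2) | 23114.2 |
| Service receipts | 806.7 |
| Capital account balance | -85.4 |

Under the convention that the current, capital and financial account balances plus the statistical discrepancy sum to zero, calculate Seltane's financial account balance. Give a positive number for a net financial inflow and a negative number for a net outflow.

Goods balance = 5173.3 - 4611.5 = 561.8
Services balance = 806.7 - 556.9 = 249.8
Trade balance (goods + services) = 561.8 + 249.8 = 811.6
Net primary income = 1759.9 - 1184.7 = 575.2
Net secondary income = 191.3 - 594.4 = -403.1
Current account = 811.6 + 575.2 + (-403.1) = 983.7
Financial account = -(983.7 + (-85.4) + (-61.9)) = -836.4

-836.4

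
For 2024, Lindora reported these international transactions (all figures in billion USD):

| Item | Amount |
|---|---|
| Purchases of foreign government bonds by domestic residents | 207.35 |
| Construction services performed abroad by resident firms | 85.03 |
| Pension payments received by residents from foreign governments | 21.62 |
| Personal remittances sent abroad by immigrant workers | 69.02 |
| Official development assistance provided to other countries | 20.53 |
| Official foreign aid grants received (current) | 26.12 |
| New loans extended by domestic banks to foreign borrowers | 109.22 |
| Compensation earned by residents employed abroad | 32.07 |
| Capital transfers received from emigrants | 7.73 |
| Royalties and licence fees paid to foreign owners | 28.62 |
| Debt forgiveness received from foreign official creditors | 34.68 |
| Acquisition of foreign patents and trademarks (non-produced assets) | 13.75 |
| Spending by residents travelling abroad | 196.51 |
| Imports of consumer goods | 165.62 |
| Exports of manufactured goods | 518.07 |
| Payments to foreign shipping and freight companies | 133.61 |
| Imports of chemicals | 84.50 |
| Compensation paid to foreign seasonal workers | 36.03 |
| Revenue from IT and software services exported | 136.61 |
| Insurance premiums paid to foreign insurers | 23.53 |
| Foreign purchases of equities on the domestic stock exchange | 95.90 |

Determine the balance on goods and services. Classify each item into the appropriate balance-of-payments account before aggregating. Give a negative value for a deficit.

107.32

Goods: 518.07 - 165.62 - 84.50 = 267.95
Services: 85.03 + 136.61 - 133.61 - 196.51 - 23.53 - 28.62 = -160.63
Trade balance = 267.95 + (-160.63) = 107.32
(Excluded from the trade balance — financial account: purchases of foreign government bonds by domestic residents 207.35, new loans extended by domestic banks to foreign borrowers 109.22, foreign purchases of equities on the domestic stock exchange 95.90; secondary income: pension payments received by residents from foreign governments 21.62, personal remittances sent abroad by immigrant workers 69.02, official development assistance provided to other countries 20.53, official foreign aid grants received (current) 26.12; primary income: compensation earned by residents employed abroad 32.07, compensation paid to foreign seasonal workers 36.03; capital account: capital transfers received from emigrants 7.73, debt forgiveness received from foreign official creditors 34.68, acquisition of foreign patents and trademarks (non-produced assets) 13.75.)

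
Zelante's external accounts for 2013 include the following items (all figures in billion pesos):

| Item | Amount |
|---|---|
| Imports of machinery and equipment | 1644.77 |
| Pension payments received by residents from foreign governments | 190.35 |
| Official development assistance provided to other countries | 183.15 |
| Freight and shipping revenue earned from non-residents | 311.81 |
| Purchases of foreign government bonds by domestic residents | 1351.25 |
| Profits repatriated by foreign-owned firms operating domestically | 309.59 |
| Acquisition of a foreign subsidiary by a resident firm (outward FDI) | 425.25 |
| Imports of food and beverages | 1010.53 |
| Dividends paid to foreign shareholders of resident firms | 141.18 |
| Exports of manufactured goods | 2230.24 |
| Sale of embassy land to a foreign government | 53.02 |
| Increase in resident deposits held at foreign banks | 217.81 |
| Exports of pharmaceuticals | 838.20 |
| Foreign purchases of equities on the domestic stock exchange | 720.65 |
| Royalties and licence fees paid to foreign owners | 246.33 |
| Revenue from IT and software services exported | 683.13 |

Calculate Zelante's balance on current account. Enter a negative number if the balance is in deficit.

Goods: -1644.77 + 838.20 - 1010.53 + 2230.24 = 413.14
Services: 683.13 + 311.81 - 246.33 = 748.61
Primary income: -141.18 - 309.59 = -450.77
Secondary income: -183.15 + 190.35 = 7.20
Current account = 413.14 + 748.61 + (-450.77) + 7.20 = 718.18
(Excluded from the current account — financial account: purchases of foreign government bonds by domestic residents 1351.25, acquisition of a foreign subsidiary by a resident firm (outward FDI) 425.25, increase in resident deposits held at foreign banks 217.81, foreign purchases of equities on the domestic stock exchange 720.65; capital account: sale of embassy land to a foreign government 53.02.)

718.18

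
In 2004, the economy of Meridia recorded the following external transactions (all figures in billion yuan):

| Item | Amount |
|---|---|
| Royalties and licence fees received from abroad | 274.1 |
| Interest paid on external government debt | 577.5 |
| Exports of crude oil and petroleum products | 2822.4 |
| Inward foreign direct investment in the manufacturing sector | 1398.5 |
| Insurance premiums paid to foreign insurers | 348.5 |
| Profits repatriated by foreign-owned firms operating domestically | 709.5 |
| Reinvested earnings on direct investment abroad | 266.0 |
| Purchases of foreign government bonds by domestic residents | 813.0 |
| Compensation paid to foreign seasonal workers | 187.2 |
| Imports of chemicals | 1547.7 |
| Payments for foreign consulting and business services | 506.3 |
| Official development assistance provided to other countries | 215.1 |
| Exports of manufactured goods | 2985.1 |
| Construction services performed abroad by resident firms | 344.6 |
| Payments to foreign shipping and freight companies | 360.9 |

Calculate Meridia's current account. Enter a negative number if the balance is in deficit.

2239.5

Goods: -1547.7 + 2822.4 + 2985.1 = 4259.8
Services: 344.6 - 360.9 + 274.1 - 506.3 - 348.5 = -597.0
Primary income: 266.0 - 709.5 - 187.2 - 577.5 = -1208.2
Secondary income: -215.1
Current account = 4259.8 + (-597.0) + (-1208.2) + (-215.1) = 2239.5
(Excluded from the current account — financial account: inward foreign direct investment in the manufacturing sector 1398.5, purchases of foreign government bonds by domestic residents 813.0.)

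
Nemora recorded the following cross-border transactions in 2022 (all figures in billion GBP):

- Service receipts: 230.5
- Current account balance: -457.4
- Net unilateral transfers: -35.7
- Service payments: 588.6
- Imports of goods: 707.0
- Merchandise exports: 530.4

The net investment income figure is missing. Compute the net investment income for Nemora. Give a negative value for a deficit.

Current account = goods balance + services balance + net primary income + net secondary income
Sum of the known components = -570.4
Net investment income = CA - (known components) = -457.4 - (-570.4) = 113.0

113.0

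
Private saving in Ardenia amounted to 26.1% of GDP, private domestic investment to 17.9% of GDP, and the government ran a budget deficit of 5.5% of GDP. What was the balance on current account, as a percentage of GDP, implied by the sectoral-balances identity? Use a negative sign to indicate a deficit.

By the sectoral-balances identity, CA = (S_private - I) + (T - G).
Private balance = 26.1 - 17.9 = 8.2
Government balance (T - G) = -5.5
CA = 8.2 + (-5.5) = 2.7

2.7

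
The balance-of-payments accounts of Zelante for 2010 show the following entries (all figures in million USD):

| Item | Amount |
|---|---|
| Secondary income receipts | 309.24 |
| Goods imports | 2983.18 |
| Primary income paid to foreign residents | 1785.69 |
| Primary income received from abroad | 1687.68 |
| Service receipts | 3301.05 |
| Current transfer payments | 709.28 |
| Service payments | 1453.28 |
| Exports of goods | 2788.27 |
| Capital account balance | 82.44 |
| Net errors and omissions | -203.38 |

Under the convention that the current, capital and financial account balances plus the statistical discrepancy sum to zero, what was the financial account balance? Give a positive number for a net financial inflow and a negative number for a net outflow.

Goods balance = 2788.27 - 2983.18 = -194.91
Services balance = 3301.05 - 1453.28 = 1847.77
Trade balance (goods + services) = -194.91 + 1847.77 = 1652.86
Net primary income = 1687.68 - 1785.69 = -98.01
Net secondary income = 309.24 - 709.28 = -400.04
Current account = 1652.86 + (-98.01) + (-400.04) = 1154.81
Financial account = -(1154.81 + 82.44 + (-203.38)) = -1033.87

-1033.87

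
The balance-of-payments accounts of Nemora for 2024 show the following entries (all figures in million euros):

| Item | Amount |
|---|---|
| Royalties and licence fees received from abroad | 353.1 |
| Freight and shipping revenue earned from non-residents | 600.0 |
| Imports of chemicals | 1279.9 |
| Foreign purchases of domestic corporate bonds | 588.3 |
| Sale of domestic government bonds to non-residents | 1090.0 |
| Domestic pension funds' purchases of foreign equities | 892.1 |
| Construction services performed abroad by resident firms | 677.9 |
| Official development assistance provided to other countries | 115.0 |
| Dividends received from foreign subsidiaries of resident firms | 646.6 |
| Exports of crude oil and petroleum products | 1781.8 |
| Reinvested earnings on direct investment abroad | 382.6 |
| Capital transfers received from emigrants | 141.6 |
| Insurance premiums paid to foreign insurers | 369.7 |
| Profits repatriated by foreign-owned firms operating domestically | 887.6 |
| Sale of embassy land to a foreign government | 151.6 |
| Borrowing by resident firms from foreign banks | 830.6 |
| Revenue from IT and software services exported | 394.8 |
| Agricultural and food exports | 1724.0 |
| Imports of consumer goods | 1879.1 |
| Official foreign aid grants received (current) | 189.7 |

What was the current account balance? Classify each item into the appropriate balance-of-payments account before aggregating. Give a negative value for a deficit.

Goods: -1279.9 - 1879.1 + 1781.8 + 1724.0 = 346.8
Services: 677.9 - 369.7 + 600.0 + 353.1 + 394.8 = 1656.1
Primary income: 382.6 + 646.6 - 887.6 = 141.6
Secondary income: -115.0 + 189.7 = 74.7
Current account = 346.8 + 1656.1 + 141.6 + 74.7 = 2219.2
(Excluded from the current account — financial account: foreign purchases of domestic corporate bonds 588.3, sale of domestic government bonds to non-residents 1090.0, domestic pension funds' purchases of foreign equities 892.1, borrowing by resident firms from foreign banks 830.6; capital account: capital transfers received from emigrants 141.6, sale of embassy land to a foreign government 151.6.)

2219.2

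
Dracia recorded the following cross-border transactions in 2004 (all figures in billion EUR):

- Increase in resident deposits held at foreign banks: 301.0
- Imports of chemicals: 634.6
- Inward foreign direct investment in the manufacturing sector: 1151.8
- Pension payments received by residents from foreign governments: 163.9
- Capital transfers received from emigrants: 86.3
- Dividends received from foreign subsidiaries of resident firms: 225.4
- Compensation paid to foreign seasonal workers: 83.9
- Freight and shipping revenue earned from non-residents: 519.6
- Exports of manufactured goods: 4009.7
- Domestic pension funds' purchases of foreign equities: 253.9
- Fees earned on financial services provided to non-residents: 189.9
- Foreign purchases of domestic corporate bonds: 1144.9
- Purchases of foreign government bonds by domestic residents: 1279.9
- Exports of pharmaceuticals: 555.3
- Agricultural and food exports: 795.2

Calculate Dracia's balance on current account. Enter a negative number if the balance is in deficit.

Goods: 795.2 + 4009.7 - 634.6 + 555.3 = 4725.6
Services: 519.6 + 189.9 = 709.5
Primary income: -83.9 + 225.4 = 141.5
Secondary income: 163.9
Current account = 4725.6 + 709.5 + 141.5 + 163.9 = 5740.5
(Excluded from the current account — financial account: increase in resident deposits held at foreign banks 301.0, inward foreign direct investment in the manufacturing sector 1151.8, domestic pension funds' purchases of foreign equities 253.9, foreign purchases of domestic corporate bonds 1144.9, purchases of foreign government bonds by domestic residents 1279.9; capital account: capital transfers received from emigrants 86.3.)

5740.5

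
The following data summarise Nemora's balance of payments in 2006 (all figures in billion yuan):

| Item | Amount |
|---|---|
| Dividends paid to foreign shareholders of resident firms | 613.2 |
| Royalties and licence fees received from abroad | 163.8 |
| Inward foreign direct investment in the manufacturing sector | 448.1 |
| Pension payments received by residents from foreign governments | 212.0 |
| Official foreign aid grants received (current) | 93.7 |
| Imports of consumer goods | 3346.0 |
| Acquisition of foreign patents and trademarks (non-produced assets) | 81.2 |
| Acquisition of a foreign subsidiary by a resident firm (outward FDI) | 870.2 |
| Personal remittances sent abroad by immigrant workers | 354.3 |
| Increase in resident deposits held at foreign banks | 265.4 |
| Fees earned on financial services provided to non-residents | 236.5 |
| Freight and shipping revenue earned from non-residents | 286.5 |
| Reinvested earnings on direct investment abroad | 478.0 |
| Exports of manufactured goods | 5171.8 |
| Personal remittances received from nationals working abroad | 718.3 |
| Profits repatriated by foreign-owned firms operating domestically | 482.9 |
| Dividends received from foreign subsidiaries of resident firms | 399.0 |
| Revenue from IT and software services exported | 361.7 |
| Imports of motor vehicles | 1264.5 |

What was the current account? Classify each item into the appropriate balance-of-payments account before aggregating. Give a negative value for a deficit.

Goods: 5171.8 - 1264.5 - 3346.0 = 561.3
Services: 163.8 + 361.7 + 286.5 + 236.5 = 1048.5
Primary income: -613.2 - 482.9 + 399.0 + 478.0 = -219.1
Secondary income: 93.7 + 718.3 - 354.3 + 212.0 = 669.7
Current account = 561.3 + 1048.5 + (-219.1) + 669.7 = 2060.4
(Excluded from the current account — financial account: inward foreign direct investment in the manufacturing sector 448.1, acquisition of a foreign subsidiary by a resident firm (outward FDI) 870.2, increase in resident deposits held at foreign banks 265.4; capital account: acquisition of foreign patents and trademarks (non-produced assets) 81.2.)

2060.4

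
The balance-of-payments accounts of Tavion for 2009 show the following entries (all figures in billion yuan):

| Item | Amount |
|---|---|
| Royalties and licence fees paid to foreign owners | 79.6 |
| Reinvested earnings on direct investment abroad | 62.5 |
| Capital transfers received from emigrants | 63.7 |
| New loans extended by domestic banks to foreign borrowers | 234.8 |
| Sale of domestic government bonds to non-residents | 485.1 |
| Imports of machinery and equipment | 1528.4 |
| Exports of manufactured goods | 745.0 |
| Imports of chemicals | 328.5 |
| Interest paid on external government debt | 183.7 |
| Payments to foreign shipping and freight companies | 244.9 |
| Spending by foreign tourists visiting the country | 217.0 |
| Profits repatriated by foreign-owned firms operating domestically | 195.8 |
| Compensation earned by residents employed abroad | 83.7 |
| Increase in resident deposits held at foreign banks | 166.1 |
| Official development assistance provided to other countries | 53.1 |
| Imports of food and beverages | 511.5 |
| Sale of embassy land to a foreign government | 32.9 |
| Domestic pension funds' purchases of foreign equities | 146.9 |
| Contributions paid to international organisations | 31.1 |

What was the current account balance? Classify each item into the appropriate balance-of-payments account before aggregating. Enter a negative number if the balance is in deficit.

-2048.4

Goods: 745.0 - 511.5 - 328.5 - 1528.4 = -1623.4
Services: 217.0 - 79.6 - 244.9 = -107.5
Primary income: 62.5 + 83.7 - 195.8 - 183.7 = -233.3
Secondary income: -31.1 - 53.1 = -84.2
Current account = (-1623.4) + (-107.5) + (-233.3) + (-84.2) = -2048.4
(Excluded from the current account — capital account: capital transfers received from emigrants 63.7, sale of embassy land to a foreign government 32.9; financial account: new loans extended by domestic banks to foreign borrowers 234.8, sale of domestic government bonds to non-residents 485.1, increase in resident deposits held at foreign banks 166.1, domestic pension funds' purchases of foreign equities 146.9.)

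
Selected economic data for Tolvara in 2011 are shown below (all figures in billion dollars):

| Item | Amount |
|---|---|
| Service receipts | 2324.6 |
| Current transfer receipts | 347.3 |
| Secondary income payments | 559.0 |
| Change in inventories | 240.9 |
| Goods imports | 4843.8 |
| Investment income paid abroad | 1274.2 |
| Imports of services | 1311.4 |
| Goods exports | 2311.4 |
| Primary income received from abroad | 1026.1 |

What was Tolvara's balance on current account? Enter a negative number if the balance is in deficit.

Goods balance = 2311.4 - 4843.8 = -2532.4
Services balance = 2324.6 - 1311.4 = 1013.2
Trade balance (goods + services) = -2532.4 + 1013.2 = -1519.2
Net primary income = 1026.1 - 1274.2 = -248.1
Net secondary income = 347.3 - 559.0 = -211.7
Current account = -1519.2 + (-248.1) + (-211.7) = -1979.0

-1979.0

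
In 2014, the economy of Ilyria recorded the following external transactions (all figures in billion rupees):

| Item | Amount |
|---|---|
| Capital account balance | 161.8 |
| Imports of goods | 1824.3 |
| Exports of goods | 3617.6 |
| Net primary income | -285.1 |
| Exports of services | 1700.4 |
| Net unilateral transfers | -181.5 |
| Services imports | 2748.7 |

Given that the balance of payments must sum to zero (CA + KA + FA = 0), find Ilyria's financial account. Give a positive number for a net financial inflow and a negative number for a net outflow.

-440.2

Goods balance = 3617.6 - 1824.3 = 1793.3
Services balance = 1700.4 - 2748.7 = -1048.3
Trade balance (goods + services) = 1793.3 + (-1048.3) = 745.0
Net primary income = -285.1
Net secondary income = -181.5
Current account = 745.0 + (-285.1) + (-181.5) = 278.4
Financial account = -(278.4 + 161.8) = -440.2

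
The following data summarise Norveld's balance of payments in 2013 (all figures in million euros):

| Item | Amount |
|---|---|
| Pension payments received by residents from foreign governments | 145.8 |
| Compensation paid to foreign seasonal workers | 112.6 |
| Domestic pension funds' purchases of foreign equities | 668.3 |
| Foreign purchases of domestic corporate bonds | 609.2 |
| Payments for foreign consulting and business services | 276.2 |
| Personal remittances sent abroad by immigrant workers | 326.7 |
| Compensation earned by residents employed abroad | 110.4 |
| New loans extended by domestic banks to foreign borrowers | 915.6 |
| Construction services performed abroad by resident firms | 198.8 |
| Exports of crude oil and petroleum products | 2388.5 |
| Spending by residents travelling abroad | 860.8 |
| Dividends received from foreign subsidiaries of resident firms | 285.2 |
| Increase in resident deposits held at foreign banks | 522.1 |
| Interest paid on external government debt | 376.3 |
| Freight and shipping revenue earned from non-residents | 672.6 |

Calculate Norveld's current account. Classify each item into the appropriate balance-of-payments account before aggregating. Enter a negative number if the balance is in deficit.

1848.7

Goods: 2388.5
Services: 672.6 - 276.2 + 198.8 - 860.8 = -265.6
Primary income: -112.6 + 110.4 - 376.3 + 285.2 = -93.3
Secondary income: -326.7 + 145.8 = -180.9
Current account = 2388.5 + (-265.6) + (-93.3) + (-180.9) = 1848.7
(Excluded from the current account — financial account: domestic pension funds' purchases of foreign equities 668.3, foreign purchases of domestic corporate bonds 609.2, new loans extended by domestic banks to foreign borrowers 915.6, increase in resident deposits held at foreign banks 522.1.)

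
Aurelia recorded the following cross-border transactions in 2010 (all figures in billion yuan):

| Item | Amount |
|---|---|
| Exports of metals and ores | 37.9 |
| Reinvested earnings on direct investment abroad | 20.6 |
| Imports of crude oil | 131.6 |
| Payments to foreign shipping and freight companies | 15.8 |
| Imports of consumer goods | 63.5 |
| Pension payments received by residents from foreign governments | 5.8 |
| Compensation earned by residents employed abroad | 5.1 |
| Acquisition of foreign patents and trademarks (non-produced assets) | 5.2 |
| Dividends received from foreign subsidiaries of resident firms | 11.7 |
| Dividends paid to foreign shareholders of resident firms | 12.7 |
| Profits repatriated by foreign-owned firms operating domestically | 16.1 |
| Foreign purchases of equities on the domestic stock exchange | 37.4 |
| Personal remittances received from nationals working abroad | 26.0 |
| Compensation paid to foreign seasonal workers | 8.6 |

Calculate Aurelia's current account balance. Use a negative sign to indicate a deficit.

Goods: -131.6 + 37.9 - 63.5 = -157.2
Services: -15.8
Primary income: 20.6 - 8.6 - 16.1 + 11.7 - 12.7 + 5.1 = 0.0
Secondary income: 26.0 + 5.8 = 31.8
Current account = (-157.2) + (-15.8) + 0.0 + 31.8 = -141.2
(Excluded from the current account — capital account: acquisition of foreign patents and trademarks (non-produced assets) 5.2; financial account: foreign purchases of equities on the domestic stock exchange 37.4.)

-141.2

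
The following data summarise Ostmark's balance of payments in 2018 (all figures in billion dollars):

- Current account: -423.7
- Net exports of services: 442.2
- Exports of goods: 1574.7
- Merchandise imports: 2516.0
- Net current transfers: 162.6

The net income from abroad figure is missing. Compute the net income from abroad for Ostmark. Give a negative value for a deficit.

Current account = goods balance + services balance + net primary income + net secondary income
Sum of the known components = -336.5
Net income from abroad = CA - (known components) = -423.7 - (-336.5) = -87.2

-87.2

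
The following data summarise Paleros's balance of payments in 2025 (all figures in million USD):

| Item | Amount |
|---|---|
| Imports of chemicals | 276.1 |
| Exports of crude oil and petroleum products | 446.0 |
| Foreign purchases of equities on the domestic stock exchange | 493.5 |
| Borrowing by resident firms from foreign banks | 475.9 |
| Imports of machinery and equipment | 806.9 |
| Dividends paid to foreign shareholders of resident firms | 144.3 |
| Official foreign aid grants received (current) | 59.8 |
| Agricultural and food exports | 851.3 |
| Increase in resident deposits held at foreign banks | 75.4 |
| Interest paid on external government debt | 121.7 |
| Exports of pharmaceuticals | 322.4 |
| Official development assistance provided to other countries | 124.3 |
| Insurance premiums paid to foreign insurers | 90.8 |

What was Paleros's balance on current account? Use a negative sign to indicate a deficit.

Goods: 851.3 - 276.1 + 446.0 - 806.9 + 322.4 = 536.7
Services: -90.8
Primary income: -144.3 - 121.7 = -266.0
Secondary income: 59.8 - 124.3 = -64.5
Current account = 536.7 + (-90.8) + (-266.0) + (-64.5) = 115.4
(Excluded from the current account — financial account: foreign purchases of equities on the domestic stock exchange 493.5, borrowing by resident firms from foreign banks 475.9, increase in resident deposits held at foreign banks 75.4.)

115.4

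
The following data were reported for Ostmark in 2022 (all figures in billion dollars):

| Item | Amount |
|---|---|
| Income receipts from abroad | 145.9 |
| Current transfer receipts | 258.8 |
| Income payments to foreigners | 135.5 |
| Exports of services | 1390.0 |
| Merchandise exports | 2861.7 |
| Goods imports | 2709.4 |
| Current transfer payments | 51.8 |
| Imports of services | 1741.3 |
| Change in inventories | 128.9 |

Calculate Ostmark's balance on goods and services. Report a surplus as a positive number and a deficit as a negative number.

Goods balance = 2861.7 - 2709.4 = 152.3
Services balance = 1390.0 - 1741.3 = -351.3
Trade balance (goods + services) = 152.3 + (-351.3) = -199.0

-199.0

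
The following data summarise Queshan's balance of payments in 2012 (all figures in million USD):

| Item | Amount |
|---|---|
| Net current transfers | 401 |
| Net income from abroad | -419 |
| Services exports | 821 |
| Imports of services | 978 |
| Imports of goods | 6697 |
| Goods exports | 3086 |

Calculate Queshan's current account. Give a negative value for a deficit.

Goods balance = 3086 - 6697 = -3611
Services balance = 821 - 978 = -157
Trade balance (goods + services) = -3611 + (-157) = -3768
Net primary income = -419
Net secondary income = 401
Current account = -3768 + (-419) + 401 = -3786

-3786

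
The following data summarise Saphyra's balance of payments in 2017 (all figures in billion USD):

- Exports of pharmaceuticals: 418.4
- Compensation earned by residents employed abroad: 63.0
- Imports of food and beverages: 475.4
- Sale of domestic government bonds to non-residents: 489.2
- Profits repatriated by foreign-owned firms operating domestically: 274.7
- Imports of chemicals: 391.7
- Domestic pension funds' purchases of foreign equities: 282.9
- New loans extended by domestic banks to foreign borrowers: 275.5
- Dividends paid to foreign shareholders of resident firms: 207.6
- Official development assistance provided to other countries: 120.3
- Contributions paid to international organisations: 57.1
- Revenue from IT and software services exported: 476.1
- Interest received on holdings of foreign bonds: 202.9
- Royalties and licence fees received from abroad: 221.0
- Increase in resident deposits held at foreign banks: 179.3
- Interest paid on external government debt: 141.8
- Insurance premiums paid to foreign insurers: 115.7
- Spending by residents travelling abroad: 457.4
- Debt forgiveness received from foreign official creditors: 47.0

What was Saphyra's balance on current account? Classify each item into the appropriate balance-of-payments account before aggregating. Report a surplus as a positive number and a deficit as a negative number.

-860.3

Goods: -475.4 - 391.7 + 418.4 = -448.7
Services: -457.4 + 476.1 + 221.0 - 115.7 = 124.0
Primary income: -274.7 - 207.6 - 141.8 + 202.9 + 63.0 = -358.2
Secondary income: -120.3 - 57.1 = -177.4
Current account = (-448.7) + 124.0 + (-358.2) + (-177.4) = -860.3
(Excluded from the current account — financial account: sale of domestic government bonds to non-residents 489.2, domestic pension funds' purchases of foreign equities 282.9, new loans extended by domestic banks to foreign borrowers 275.5, increase in resident deposits held at foreign banks 179.3; capital account: debt forgiveness received from foreign official creditors 47.0.)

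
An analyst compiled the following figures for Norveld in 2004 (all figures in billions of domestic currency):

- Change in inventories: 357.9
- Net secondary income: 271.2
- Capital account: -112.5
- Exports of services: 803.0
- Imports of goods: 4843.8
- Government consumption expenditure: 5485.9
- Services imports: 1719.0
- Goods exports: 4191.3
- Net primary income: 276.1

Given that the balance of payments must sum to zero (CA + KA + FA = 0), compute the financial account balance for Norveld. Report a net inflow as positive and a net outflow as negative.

1133.7

Goods balance = 4191.3 - 4843.8 = -652.5
Services balance = 803.0 - 1719.0 = -916.0
Trade balance (goods + services) = -652.5 + (-916.0) = -1568.5
Net primary income = 276.1
Net secondary income = 271.2
Current account = -1568.5 + 276.1 + 271.2 = -1021.2
Financial account = -(-1021.2 + (-112.5)) = 1133.7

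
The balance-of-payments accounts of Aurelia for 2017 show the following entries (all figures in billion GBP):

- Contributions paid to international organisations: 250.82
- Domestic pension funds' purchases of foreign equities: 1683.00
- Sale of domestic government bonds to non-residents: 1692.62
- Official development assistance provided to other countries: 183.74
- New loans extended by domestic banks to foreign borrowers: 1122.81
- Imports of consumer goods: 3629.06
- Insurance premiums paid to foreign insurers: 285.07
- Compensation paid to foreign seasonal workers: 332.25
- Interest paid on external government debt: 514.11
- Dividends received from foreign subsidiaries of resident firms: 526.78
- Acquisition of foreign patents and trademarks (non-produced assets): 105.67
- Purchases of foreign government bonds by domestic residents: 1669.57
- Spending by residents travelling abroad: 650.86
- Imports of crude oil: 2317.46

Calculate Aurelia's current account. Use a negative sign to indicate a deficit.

Goods: -2317.46 - 3629.06 = -5946.52
Services: -650.86 - 285.07 = -935.93
Primary income: -332.25 - 514.11 + 526.78 = -319.58
Secondary income: -250.82 - 183.74 = -434.56
Current account = (-5946.52) + (-935.93) + (-319.58) + (-434.56) = -7636.59
(Excluded from the current account — financial account: domestic pension funds' purchases of foreign equities 1683.00, sale of domestic government bonds to non-residents 1692.62, new loans extended by domestic banks to foreign borrowers 1122.81, purchases of foreign government bonds by domestic residents 1669.57; capital account: acquisition of foreign patents and trademarks (non-produced assets) 105.67.)

-7636.59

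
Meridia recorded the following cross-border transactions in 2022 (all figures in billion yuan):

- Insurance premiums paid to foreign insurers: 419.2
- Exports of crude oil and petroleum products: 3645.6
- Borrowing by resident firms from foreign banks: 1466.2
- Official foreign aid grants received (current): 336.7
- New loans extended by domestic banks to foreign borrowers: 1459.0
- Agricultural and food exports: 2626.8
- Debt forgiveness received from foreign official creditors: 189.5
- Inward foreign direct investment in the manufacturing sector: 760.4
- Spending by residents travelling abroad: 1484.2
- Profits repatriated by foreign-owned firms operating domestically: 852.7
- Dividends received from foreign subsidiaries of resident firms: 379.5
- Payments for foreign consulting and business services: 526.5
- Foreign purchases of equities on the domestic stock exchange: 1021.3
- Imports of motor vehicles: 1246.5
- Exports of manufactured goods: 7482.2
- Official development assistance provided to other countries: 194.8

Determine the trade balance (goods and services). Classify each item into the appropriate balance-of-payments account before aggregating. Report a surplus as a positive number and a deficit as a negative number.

10078.2

Goods: 3645.6 + 7482.2 + 2626.8 - 1246.5 = 12508.1
Services: -1484.2 - 526.5 - 419.2 = -2429.9
Trade balance = 12508.1 + (-2429.9) = 10078.2
(Excluded from the trade balance — financial account: borrowing by resident firms from foreign banks 1466.2, new loans extended by domestic banks to foreign borrowers 1459.0, inward foreign direct investment in the manufacturing sector 760.4, foreign purchases of equities on the domestic stock exchange 1021.3; secondary income: official foreign aid grants received (current) 336.7, official development assistance provided to other countries 194.8; capital account: debt forgiveness received from foreign official creditors 189.5; primary income: profits repatriated by foreign-owned firms operating domestically 852.7, dividends received from foreign subsidiaries of resident firms 379.5.)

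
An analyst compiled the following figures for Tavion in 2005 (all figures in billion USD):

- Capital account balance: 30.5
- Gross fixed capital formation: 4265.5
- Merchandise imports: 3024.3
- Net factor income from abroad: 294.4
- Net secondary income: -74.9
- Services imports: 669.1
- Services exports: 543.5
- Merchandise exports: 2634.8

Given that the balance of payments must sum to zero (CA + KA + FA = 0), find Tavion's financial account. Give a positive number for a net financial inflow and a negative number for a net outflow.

265.1

Goods balance = 2634.8 - 3024.3 = -389.5
Services balance = 543.5 - 669.1 = -125.6
Trade balance (goods + services) = -389.5 + (-125.6) = -515.1
Net primary income = 294.4
Net secondary income = -74.9
Current account = -515.1 + 294.4 + (-74.9) = -295.6
Financial account = -(-295.6 + 30.5) = 265.1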